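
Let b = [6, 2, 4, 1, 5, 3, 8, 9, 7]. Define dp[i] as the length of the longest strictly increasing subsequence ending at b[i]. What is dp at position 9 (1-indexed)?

4

dp[i] = 1 + max{dp[j] : j<i, b[j]<b[i]} (or 1 if no such j):
i:     1 2 3 4 5 6 7 8 9
b[i]:  6 2 4 1 5 3 8 9 7
dp:    1 1 2 1 3 2 4 5 4
At index 9 the value is 4.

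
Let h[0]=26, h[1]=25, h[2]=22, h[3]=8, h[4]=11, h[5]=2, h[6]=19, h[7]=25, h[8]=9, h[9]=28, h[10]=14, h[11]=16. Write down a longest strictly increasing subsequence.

Patience tails give the LIS length; then backtrack through the dp parents:
26 → extends → [26]
25 → replaces 26 → [25]
22 → replaces 25 → [22]
8 → replaces 22 → [8]
11 → extends → [8, 11]
2 → replaces 8 → [2, 11]
19 → extends → [2, 11, 19]
25 → extends → [2, 11, 19, 25]
9 → replaces 11 → [2, 9, 19, 25]
28 → extends → [2, 9, 19, 25, 28]
14 → replaces 19 → [2, 9, 14, 25, 28]
16 → replaces 25 → [2, 9, 14, 16, 28]
Length 5; one witness is 8, 11, 19, 25, 28.

8, 11, 19, 25, 28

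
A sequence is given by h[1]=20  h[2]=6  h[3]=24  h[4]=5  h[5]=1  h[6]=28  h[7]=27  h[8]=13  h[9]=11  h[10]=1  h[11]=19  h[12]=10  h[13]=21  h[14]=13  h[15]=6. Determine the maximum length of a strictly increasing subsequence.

4

Track the smallest tail for each achievable length (strict):
20 → extends → [20]
6 → replaces 20 → [6]
24 → extends → [6, 24]
5 → replaces 6 → [5, 24]
1 → replaces 5 → [1, 24]
28 → extends → [1, 24, 28]
27 → replaces 28 → [1, 24, 27]
13 → replaces 24 → [1, 13, 27]
11 → replaces 13 → [1, 11, 27]
1 → already a tail → [1, 11, 27]
19 → replaces 27 → [1, 11, 19]
10 → replaces 11 → [1, 10, 19]
21 → extends → [1, 10, 19, 21]
13 → replaces 19 → [1, 10, 13, 21]
6 → replaces 10 → [1, 6, 13, 21]
Four tails, so the longest strictly increasing subsequence has length 4 (e.g. 6, 13, 19, 21).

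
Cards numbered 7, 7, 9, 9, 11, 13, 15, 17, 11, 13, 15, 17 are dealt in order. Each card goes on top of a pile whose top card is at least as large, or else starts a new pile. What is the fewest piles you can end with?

6

Place each on the leftmost legal pile:
7 → new pile 1 (tops now [7])
7 → pile 1 (tops now [7])
9 → new pile 2 (tops now [7, 9])
9 → pile 2 (tops now [7, 9])
11 → new pile 3 (tops now [7, 9, 11])
13 → new pile 4 (tops now [7, 9, 11, 13])
15 → new pile 5 (tops now [7, 9, 11, 13, 15])
17 → new pile 6 (tops now [7, 9, 11, 13, 15, 17])
11 → pile 3 (tops now [7, 9, 11, 13, 15, 17])
13 → pile 4 (tops now [7, 9, 11, 13, 15, 17])
15 → pile 5 (tops now [7, 9, 11, 13, 15, 17])
17 → pile 6 (tops now [7, 9, 11, 13, 15, 17])
Six piles.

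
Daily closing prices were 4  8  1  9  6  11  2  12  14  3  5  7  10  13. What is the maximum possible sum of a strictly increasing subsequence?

Let S[i] be the best sum of a strictly increasing subsequence ending at i:
i:      1  2  3  4  5  6  7  8  9 10 11 12 13 14
a[i]:   4  8  1  9  6 11  2 12 14  3  5  7 10 13
S:      4 12  1 21 10 32  3 44 58  6 11 18 31 57
Maximum is 58 (e.g. 4 + 8 + 9 + 11 + 12 + 14).

58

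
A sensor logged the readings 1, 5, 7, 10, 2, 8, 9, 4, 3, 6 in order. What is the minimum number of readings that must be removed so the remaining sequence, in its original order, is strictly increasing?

5

Fewest deletions = n − (longest strictly increasing subsequence).
i:      1  2  3  4  5  6  7  8  9 10
a[i]:   1  5  7 10  2  8  9  4  3  6
dp:     1  2  3  4  2  4  5  3  3  4
max dp = 5, so deletions = 10 − 5 = 5.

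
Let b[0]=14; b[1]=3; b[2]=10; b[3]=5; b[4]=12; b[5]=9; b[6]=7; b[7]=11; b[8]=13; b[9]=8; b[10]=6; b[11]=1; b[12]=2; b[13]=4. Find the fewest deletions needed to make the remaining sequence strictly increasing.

Fewest deletions = n − (longest strictly increasing subsequence).
Patience tails:
14 → extends → [14]
3 → replaces 14 → [3]
10 → extends → [3, 10]
5 → replaces 10 → [3, 5]
12 → extends → [3, 5, 12]
9 → replaces 12 → [3, 5, 9]
7 → replaces 9 → [3, 5, 7]
11 → extends → [3, 5, 7, 11]
13 → extends → [3, 5, 7, 11, 13]
8 → replaces 11 → [3, 5, 7, 8, 13]
6 → replaces 7 → [3, 5, 6, 8, 13]
1 → replaces 3 → [1, 5, 6, 8, 13]
2 → replaces 5 → [1, 2, 6, 8, 13]
4 → replaces 6 → [1, 2, 4, 8, 13]
Longest strictly increasing subsequence has length 5, so deletions = 14 − 5 = 9.

9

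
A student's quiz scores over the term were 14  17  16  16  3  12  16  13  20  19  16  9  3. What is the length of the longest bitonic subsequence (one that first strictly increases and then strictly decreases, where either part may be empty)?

inc[i] = longest strictly increasing subsequence ending at i; dec[i] = longest strictly decreasing subsequence starting at i:
i:      1  2  3  4  5  6  7  8  9 10 11 12 13
a[i]:  14 17 16 16  3 12 16 13 20 19 16  9  3
inc:    1  2  2  2  1  2  3  3  4  4  4  2  1
dec:    4  5  4  4  1  3  4  3  5  4  3  2  1
Best peak at i=9 (value 20): inc=4, dec=5, length 4+5−1 = 8.

8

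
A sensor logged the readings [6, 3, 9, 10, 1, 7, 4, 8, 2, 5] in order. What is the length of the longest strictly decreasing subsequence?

4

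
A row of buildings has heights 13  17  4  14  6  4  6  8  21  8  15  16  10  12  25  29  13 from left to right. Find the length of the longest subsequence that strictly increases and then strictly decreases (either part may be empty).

inc[i] = longest strictly increasing subsequence ending at i; dec[i] = longest strictly decreasing subsequence starting at i:
i:      1  2  3  4  5  6  7  8  9 10 11 12 13 14 15 16 17
a[i]:  13 17  4 14  6  4  6  8 21  8 15 16 10 12 25 29 13
inc:    1  2  1  2  2  1  2  3  4  3  4  5  4  5  6  7  6
dec:    3  4  1  3  2  1  1  1  3  1  2  2  1  1  2  2  1
Best peak at i=16 (value 29): inc=7, dec=2, length 7+2−1 = 8.

8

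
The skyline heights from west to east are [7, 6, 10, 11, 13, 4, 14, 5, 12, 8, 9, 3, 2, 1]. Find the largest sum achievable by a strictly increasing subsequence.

55

Let S[i] be the best sum of a strictly increasing subsequence ending at i:
i:      1  2  3  4  5  6  7  8  9 10 11 12 13 14
a[i]:   7  6 10 11 13  4 14  5 12  8  9  3  2  1
S:      7  6 17 28 41  4 55  9 40 17 26  3  2  1
Maximum is 55 (e.g. 7 + 10 + 11 + 13 + 14).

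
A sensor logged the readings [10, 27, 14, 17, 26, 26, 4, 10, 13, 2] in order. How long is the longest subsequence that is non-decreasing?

5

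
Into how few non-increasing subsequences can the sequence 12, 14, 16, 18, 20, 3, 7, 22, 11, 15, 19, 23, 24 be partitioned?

Place each on the leftmost legal pile:
12 → new pile 1 (tops now [12])
14 → new pile 2 (tops now [12, 14])
16 → new pile 3 (tops now [12, 14, 16])
18 → new pile 4 (tops now [12, 14, 16, 18])
20 → new pile 5 (tops now [12, 14, 16, 18, 20])
3 → pile 1 (tops now [3, 14, 16, 18, 20])
7 → pile 2 (tops now [3, 7, 16, 18, 20])
22 → new pile 6 (tops now [3, 7, 16, 18, 20, 22])
11 → pile 3 (tops now [3, 7, 11, 18, 20, 22])
15 → pile 4 (tops now [3, 7, 11, 15, 20, 22])
19 → pile 5 (tops now [3, 7, 11, 15, 19, 22])
23 → new pile 7 (tops now [3, 7, 11, 15, 19, 22, 23])
24 → new pile 8 (tops now [3, 7, 11, 15, 19, 22, 23, 24])
Eight piles.

8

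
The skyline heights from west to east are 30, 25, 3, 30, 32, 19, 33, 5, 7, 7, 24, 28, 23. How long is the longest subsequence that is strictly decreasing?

4

Let dp[i] be the longest strictly decreasing subsequence ending at i:
i:      1  2  3  4  5  6  7  8  9 10 11 12 13
a[i]:  30 25  3 30 32 19 33  5  7  7 24 28 23
dp:     1  2  3  1  1  3  1  4  4  4  3  2  4
Maximum is 4.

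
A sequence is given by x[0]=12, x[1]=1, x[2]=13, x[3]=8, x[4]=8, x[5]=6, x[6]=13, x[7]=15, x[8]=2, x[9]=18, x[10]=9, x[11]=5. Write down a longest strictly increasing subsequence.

1, 8, 13, 15, 18

Patience tails give the LIS length; then backtrack through the dp parents:
12 → extends → [12]
1 → replaces 12 → [1]
13 → extends → [1, 13]
8 → replaces 13 → [1, 8]
8 → already a tail → [1, 8]
6 → replaces 8 → [1, 6]
13 → extends → [1, 6, 13]
15 → extends → [1, 6, 13, 15]
2 → replaces 6 → [1, 2, 13, 15]
18 → extends → [1, 2, 13, 15, 18]
9 → replaces 13 → [1, 2, 9, 15, 18]
5 → replaces 9 → [1, 2, 5, 15, 18]
Length 5; one witness is 1, 8, 13, 15, 18.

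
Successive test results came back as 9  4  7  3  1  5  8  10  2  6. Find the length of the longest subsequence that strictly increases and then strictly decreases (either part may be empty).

5

inc[i] = longest strictly increasing subsequence ending at i; dec[i] = longest strictly decreasing subsequence starting at i:
i:      1  2  3  4  5  6  7  8  9 10
a[i]:   9  4  7  3  1  5  8 10  2  6
inc:    1  1  2  1  1  2  3  4  2  3
dec:    4  3  3  2  1  2  2  2  1  1
Best peak at i=8 (value 10): inc=4, dec=2, length 4+2−1 = 5.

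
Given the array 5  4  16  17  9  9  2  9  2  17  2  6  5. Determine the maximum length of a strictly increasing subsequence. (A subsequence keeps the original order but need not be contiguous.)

Track the smallest tail for each achievable length (strict):
5 → extends → [5]
4 → replaces 5 → [4]
16 → extends → [4, 16]
17 → extends → [4, 16, 17]
9 → replaces 16 → [4, 9, 17]
9 → already a tail → [4, 9, 17]
2 → replaces 4 → [2, 9, 17]
9 → already a tail → [2, 9, 17]
2 → already a tail → [2, 9, 17]
17 → already a tail → [2, 9, 17]
2 → already a tail → [2, 9, 17]
6 → replaces 9 → [2, 6, 17]
5 → replaces 6 → [2, 5, 17]
Three tails, so the longest strictly increasing subsequence has length 3 (e.g. 5, 16, 17).

3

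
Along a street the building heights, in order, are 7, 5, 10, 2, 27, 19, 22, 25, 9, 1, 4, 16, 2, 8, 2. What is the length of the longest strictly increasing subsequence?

Track the smallest tail for each achievable length (strict):
7 → extends → [7]
5 → replaces 7 → [5]
10 → extends → [5, 10]
2 → replaces 5 → [2, 10]
27 → extends → [2, 10, 27]
19 → replaces 27 → [2, 10, 19]
22 → extends → [2, 10, 19, 22]
25 → extends → [2, 10, 19, 22, 25]
9 → replaces 10 → [2, 9, 19, 22, 25]
1 → replaces 2 → [1, 9, 19, 22, 25]
4 → replaces 9 → [1, 4, 19, 22, 25]
16 → replaces 19 → [1, 4, 16, 22, 25]
2 → replaces 4 → [1, 2, 16, 22, 25]
8 → replaces 16 → [1, 2, 8, 22, 25]
2 → already a tail → [1, 2, 8, 22, 25]
Five tails, so the longest strictly increasing subsequence has length 5 (e.g. 7, 10, 19, 22, 25).

5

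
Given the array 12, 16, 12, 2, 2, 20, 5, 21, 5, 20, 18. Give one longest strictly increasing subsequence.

12, 16, 20, 21

Patience tails give the LIS length; then backtrack through the dp parents:
12 → extends → [12]
16 → extends → [12, 16]
12 → already a tail → [12, 16]
2 → replaces 12 → [2, 16]
2 → already a tail → [2, 16]
20 → extends → [2, 16, 20]
5 → replaces 16 → [2, 5, 20]
21 → extends → [2, 5, 20, 21]
5 → already a tail → [2, 5, 20, 21]
20 → already a tail → [2, 5, 20, 21]
18 → replaces 20 → [2, 5, 18, 21]
Length 4; one witness is 12, 16, 20, 21.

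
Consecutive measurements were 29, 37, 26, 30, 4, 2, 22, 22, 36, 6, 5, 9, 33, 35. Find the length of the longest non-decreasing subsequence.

5

Track the smallest tail for each achievable length (allowing ties):
29 → extends → [29]
37 → extends → [29, 37]
26 → replaces 29 → [26, 37]
30 → replaces 37 → [26, 30]
4 → replaces 26 → [4, 30]
2 → replaces 4 → [2, 30]
22 → replaces 30 → [2, 22]
22 → extends → [2, 22, 22]
36 → extends → [2, 22, 22, 36]
6 → replaces 22 → [2, 6, 22, 36]
5 → replaces 6 → [2, 5, 22, 36]
9 → replaces 22 → [2, 5, 9, 36]
33 → replaces 36 → [2, 5, 9, 33]
35 → extends → [2, 5, 9, 33, 35]
Five tails, so the longest non-decreasing subsequence has length 5 (e.g. 4, 22, 22, 33, 35).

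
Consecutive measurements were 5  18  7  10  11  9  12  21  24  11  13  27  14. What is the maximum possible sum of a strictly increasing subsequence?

117

Let S[i] be the best sum of a strictly increasing subsequence ending at i:
i:       1   2   3   4   5   6   7   8   9  10  11  12  13
a[i]:    5  18   7  10  11   9  12  21  24  11  13  27  14
S:       5  23  12  22  33  21  45  66  90  33  58 117  72
Maximum is 117 (e.g. 5 + 7 + 10 + 11 + 12 + 21 + 24 + 27).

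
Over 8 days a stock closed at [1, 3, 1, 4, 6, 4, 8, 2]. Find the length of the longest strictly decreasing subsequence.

Negate each value so 'decreasing' becomes 'increasing', then run patience tails on the negated sequence:
-1 → extends → [-1]
-3 → replaces -1 → [-3]
-1 → extends → [-3, -1]
-4 → replaces -3 → [-4, -1]
-6 → replaces -4 → [-6, -1]
-4 → replaces -1 → [-6, -4]
-8 → replaces -6 → [-8, -4]
-2 → extends → [-8, -4, -2]
Three tails, so the longest strictly decreasing subsequence of the original has length 3.

3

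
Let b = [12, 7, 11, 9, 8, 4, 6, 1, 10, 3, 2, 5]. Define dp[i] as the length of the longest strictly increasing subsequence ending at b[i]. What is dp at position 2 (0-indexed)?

dp[i] = 1 + max{dp[j] : j<i, b[j]<b[i]} (or 1 if no such j):
i:      0  1  2  3  4  5  6  7  8  9 10 11
b[i]:  12  7 11  9  8  4  6  1 10  3  2  5
dp:     1  1  2  2  2  1  2  1  3  2  2  3
At index 2 the value is 2.

2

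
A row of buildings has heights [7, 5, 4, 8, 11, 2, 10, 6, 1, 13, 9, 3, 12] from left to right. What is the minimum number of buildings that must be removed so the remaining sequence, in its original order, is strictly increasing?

Fewest deletions = n − (longest strictly increasing subsequence).
Patience tails:
7 → extends → [7]
5 → replaces 7 → [5]
4 → replaces 5 → [4]
8 → extends → [4, 8]
11 → extends → [4, 8, 11]
2 → replaces 4 → [2, 8, 11]
10 → replaces 11 → [2, 8, 10]
6 → replaces 8 → [2, 6, 10]
1 → replaces 2 → [1, 6, 10]
13 → extends → [1, 6, 10, 13]
9 → replaces 10 → [1, 6, 9, 13]
3 → replaces 6 → [1, 3, 9, 13]
12 → replaces 13 → [1, 3, 9, 12]
Longest strictly increasing subsequence has length 4, so deletions = 13 − 4 = 9.

9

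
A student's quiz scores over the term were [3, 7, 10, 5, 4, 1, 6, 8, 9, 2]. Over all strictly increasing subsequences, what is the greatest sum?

Let S[i] be the best sum of a strictly increasing subsequence ending at i:
i:      1  2  3  4  5  6  7  8  9 10
a[i]:   3  7 10  5  4  1  6  8  9  2
S:      3 10 20  8  7  1 14 22 31  3
Maximum is 31 (e.g. 3 + 5 + 6 + 8 + 9).

31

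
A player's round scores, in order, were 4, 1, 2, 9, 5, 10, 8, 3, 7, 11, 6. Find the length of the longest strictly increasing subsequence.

Track the smallest tail for each achievable length (strict):
4 → extends → [4]
1 → replaces 4 → [1]
2 → extends → [1, 2]
9 → extends → [1, 2, 9]
5 → replaces 9 → [1, 2, 5]
10 → extends → [1, 2, 5, 10]
8 → replaces 10 → [1, 2, 5, 8]
3 → replaces 5 → [1, 2, 3, 8]
7 → replaces 8 → [1, 2, 3, 7]
11 → extends → [1, 2, 3, 7, 11]
6 → replaces 7 → [1, 2, 3, 6, 11]
Five tails, so the longest strictly increasing subsequence has length 5 (e.g. 1, 2, 9, 10, 11).

5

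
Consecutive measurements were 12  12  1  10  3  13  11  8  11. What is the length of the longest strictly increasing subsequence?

Let dp[i] be the length of the longest such subsequence ending at index i:
i:      1  2  3  4  5  6  7  8  9
a[i]:  12 12  1 10  3 13 11  8 11
dp:     1  1  1  2  2  3  3  3  4
Maximum dp value is 4.

4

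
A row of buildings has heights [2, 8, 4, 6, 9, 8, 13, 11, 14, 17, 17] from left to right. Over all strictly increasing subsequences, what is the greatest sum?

65

Let S[i] be the best sum of a strictly increasing subsequence ending at i:
i:      1  2  3  4  5  6  7  8  9 10 11
a[i]:   2  8  4  6  9  8 13 11 14 17 17
S:      2 10  6 12 21 20 34 32 48 65 65
Maximum is 65 (e.g. 2 + 4 + 6 + 9 + 13 + 14 + 17).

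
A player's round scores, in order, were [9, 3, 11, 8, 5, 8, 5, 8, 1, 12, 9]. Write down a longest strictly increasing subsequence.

Patience tails give the LIS length; then backtrack through the dp parents:
9 → extends → [9]
3 → replaces 9 → [3]
11 → extends → [3, 11]
8 → replaces 11 → [3, 8]
5 → replaces 8 → [3, 5]
8 → extends → [3, 5, 8]
5 → already a tail → [3, 5, 8]
8 → already a tail → [3, 5, 8]
1 → replaces 3 → [1, 5, 8]
12 → extends → [1, 5, 8, 12]
9 → replaces 12 → [1, 5, 8, 9]
Length 4; one witness is 3, 5, 8, 12.

3, 5, 8, 12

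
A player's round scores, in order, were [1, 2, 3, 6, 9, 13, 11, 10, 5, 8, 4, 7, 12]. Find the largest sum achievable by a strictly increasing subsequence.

44

Let S[i] be the best sum of a strictly increasing subsequence ending at i:
i:      1  2  3  4  5  6  7  8  9 10 11 12 13
a[i]:   1  2  3  6  9 13 11 10  5  8  4  7 12
S:      1  3  6 12 21 34 32 31 11 20 10 19 44
Maximum is 44 (e.g. 1 + 2 + 3 + 6 + 9 + 11 + 12).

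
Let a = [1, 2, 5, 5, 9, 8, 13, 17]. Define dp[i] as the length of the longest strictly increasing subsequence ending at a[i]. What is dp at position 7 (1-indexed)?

dp[i] = 1 + max{dp[j] : j<i, a[j]<a[i]} (or 1 if no such j):
i:      1  2  3  4  5  6  7  8
a[i]:   1  2  5  5  9  8 13 17
dp:     1  2  3  3  4  4  5  6
At index 7 the value is 5.

5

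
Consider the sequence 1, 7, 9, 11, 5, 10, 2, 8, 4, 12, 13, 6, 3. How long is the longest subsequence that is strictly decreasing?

Let dp[i] be the longest strictly decreasing subsequence ending at i:
i:      1  2  3  4  5  6  7  8  9 10 11 12 13
a[i]:   1  7  9 11  5 10  2  8  4 12 13  6  3
dp:     1  1  1  1  2  2  3  3  4  1  1  4  5
Maximum is 5.

5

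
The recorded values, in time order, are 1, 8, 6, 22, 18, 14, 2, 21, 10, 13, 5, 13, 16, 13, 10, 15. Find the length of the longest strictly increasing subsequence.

5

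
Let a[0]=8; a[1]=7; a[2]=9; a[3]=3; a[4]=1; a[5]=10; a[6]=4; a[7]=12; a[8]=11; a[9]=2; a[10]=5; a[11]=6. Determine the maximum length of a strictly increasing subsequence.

4

Let dp[i] be the length of the longest such subsequence ending at index i:
i:      0  1  2  3  4  5  6  7  8  9 10 11
a[i]:   8  7  9  3  1 10  4 12 11  2  5  6
dp:     1  1  2  1  1  3  2  4  4  2  3  4
Maximum dp value is 4.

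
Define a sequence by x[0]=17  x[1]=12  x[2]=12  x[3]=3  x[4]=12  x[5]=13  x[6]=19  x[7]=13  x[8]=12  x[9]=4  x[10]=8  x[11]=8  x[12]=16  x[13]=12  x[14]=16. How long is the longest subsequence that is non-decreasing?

7

Let dp[i] be the length of the longest such subsequence ending at index i:
i:      0  1  2  3  4  5  6  7  8  9 10 11 12 13 14
x[i]:  17 12 12  3 12 13 19 13 12  4  8  8 16 12 16
dp:     1  1  2  1  3  4  5  5  4  2  3  4  6  5  7
Maximum dp value is 7.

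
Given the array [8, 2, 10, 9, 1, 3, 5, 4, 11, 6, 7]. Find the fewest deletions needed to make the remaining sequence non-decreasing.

6

Fewest deletions = n − (longest non-decreasing subsequence).
Patience tails:
8 → extends → [8]
2 → replaces 8 → [2]
10 → extends → [2, 10]
9 → replaces 10 → [2, 9]
1 → replaces 2 → [1, 9]
3 → replaces 9 → [1, 3]
5 → extends → [1, 3, 5]
4 → replaces 5 → [1, 3, 4]
11 → extends → [1, 3, 4, 11]
6 → replaces 11 → [1, 3, 4, 6]
7 → extends → [1, 3, 4, 6, 7]
Longest non-decreasing subsequence has length 5, so deletions = 11 − 5 = 6.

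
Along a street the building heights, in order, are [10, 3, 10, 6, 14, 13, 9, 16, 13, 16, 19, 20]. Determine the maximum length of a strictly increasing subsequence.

7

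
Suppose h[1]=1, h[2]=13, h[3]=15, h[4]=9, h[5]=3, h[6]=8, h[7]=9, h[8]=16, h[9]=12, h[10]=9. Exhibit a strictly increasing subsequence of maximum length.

1, 3, 8, 9, 16

Patience tails give the LIS length; then backtrack through the dp parents:
1 → extends → [1]
13 → extends → [1, 13]
15 → extends → [1, 13, 15]
9 → replaces 13 → [1, 9, 15]
3 → replaces 9 → [1, 3, 15]
8 → replaces 15 → [1, 3, 8]
9 → extends → [1, 3, 8, 9]
16 → extends → [1, 3, 8, 9, 16]
12 → replaces 16 → [1, 3, 8, 9, 12]
9 → already a tail → [1, 3, 8, 9, 12]
Length 5; one witness is 1, 3, 8, 9, 16.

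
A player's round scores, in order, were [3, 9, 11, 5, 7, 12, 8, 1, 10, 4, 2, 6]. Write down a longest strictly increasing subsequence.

3, 5, 7, 8, 10

Patience tails give the LIS length; then backtrack through the dp parents:
3 → extends → [3]
9 → extends → [3, 9]
11 → extends → [3, 9, 11]
5 → replaces 9 → [3, 5, 11]
7 → replaces 11 → [3, 5, 7]
12 → extends → [3, 5, 7, 12]
8 → replaces 12 → [3, 5, 7, 8]
1 → replaces 3 → [1, 5, 7, 8]
10 → extends → [1, 5, 7, 8, 10]
4 → replaces 5 → [1, 4, 7, 8, 10]
2 → replaces 4 → [1, 2, 7, 8, 10]
6 → replaces 7 → [1, 2, 6, 8, 10]
Length 5; one witness is 3, 5, 7, 8, 10.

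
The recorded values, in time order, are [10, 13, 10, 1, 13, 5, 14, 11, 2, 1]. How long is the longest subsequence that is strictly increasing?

3

Track the smallest tail for each achievable length (strict):
10 → extends → [10]
13 → extends → [10, 13]
10 → already a tail → [10, 13]
1 → replaces 10 → [1, 13]
13 → already a tail → [1, 13]
5 → replaces 13 → [1, 5]
14 → extends → [1, 5, 14]
11 → replaces 14 → [1, 5, 11]
2 → replaces 5 → [1, 2, 11]
1 → already a tail → [1, 2, 11]
Three tails, so the longest strictly increasing subsequence has length 3 (e.g. 10, 13, 14).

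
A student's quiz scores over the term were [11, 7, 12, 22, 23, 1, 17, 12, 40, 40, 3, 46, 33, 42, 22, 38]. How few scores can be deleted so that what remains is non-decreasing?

9

Fewest deletions = n − (longest non-decreasing subsequence).
Patience tails:
11 → extends → [11]
7 → replaces 11 → [7]
12 → extends → [7, 12]
22 → extends → [7, 12, 22]
23 → extends → [7, 12, 22, 23]
1 → replaces 7 → [1, 12, 22, 23]
17 → replaces 22 → [1, 12, 17, 23]
12 → replaces 17 → [1, 12, 12, 23]
40 → extends → [1, 12, 12, 23, 40]
40 → extends → [1, 12, 12, 23, 40, 40]
3 → replaces 12 → [1, 3, 12, 23, 40, 40]
46 → extends → [1, 3, 12, 23, 40, 40, 46]
33 → replaces 40 → [1, 3, 12, 23, 33, 40, 46]
42 → replaces 46 → [1, 3, 12, 23, 33, 40, 42]
22 → replaces 23 → [1, 3, 12, 22, 33, 40, 42]
38 → replaces 40 → [1, 3, 12, 22, 33, 38, 42]
Longest non-decreasing subsequence has length 7, so deletions = 16 − 7 = 9.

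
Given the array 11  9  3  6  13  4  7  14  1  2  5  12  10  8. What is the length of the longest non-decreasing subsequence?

4

Track the smallest tail for each achievable length (allowing ties):
11 → extends → [11]
9 → replaces 11 → [9]
3 → replaces 9 → [3]
6 → extends → [3, 6]
13 → extends → [3, 6, 13]
4 → replaces 6 → [3, 4, 13]
7 → replaces 13 → [3, 4, 7]
14 → extends → [3, 4, 7, 14]
1 → replaces 3 → [1, 4, 7, 14]
2 → replaces 4 → [1, 2, 7, 14]
5 → replaces 7 → [1, 2, 5, 14]
12 → replaces 14 → [1, 2, 5, 12]
10 → replaces 12 → [1, 2, 5, 10]
8 → replaces 10 → [1, 2, 5, 8]
Four tails, so the longest non-decreasing subsequence has length 4 (e.g. 3, 6, 13, 14).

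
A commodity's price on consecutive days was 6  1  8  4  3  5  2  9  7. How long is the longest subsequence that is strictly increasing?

Track the smallest tail for each achievable length (strict):
6 → extends → [6]
1 → replaces 6 → [1]
8 → extends → [1, 8]
4 → replaces 8 → [1, 4]
3 → replaces 4 → [1, 3]
5 → extends → [1, 3, 5]
2 → replaces 3 → [1, 2, 5]
9 → extends → [1, 2, 5, 9]
7 → replaces 9 → [1, 2, 5, 7]
Four tails, so the longest strictly increasing subsequence has length 4 (e.g. 1, 4, 5, 9).

4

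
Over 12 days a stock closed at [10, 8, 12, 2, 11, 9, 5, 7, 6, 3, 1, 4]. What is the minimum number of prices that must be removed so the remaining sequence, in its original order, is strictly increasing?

9

Fewest deletions = n − (longest strictly increasing subsequence).
Patience tails:
10 → extends → [10]
8 → replaces 10 → [8]
12 → extends → [8, 12]
2 → replaces 8 → [2, 12]
11 → replaces 12 → [2, 11]
9 → replaces 11 → [2, 9]
5 → replaces 9 → [2, 5]
7 → extends → [2, 5, 7]
6 → replaces 7 → [2, 5, 6]
3 → replaces 5 → [2, 3, 6]
1 → replaces 2 → [1, 3, 6]
4 → replaces 6 → [1, 3, 4]
Longest strictly increasing subsequence has length 3, so deletions = 12 − 3 = 9.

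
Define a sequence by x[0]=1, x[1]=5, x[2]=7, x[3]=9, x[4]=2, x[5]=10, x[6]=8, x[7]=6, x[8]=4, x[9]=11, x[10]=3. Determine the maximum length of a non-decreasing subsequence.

6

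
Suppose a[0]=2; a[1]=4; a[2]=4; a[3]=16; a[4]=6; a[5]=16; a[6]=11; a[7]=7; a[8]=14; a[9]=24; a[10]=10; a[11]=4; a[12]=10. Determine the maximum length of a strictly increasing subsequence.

6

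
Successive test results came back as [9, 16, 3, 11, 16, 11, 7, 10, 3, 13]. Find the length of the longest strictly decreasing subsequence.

4

Negate each value so 'decreasing' becomes 'increasing', then run patience tails on the negated sequence:
-9 → extends → [-9]
-16 → replaces -9 → [-16]
-3 → extends → [-16, -3]
-11 → replaces -3 → [-16, -11]
-16 → already a tail → [-16, -11]
-11 → already a tail → [-16, -11]
-7 → extends → [-16, -11, -7]
-10 → replaces -7 → [-16, -11, -10]
-3 → extends → [-16, -11, -10, -3]
-13 → replaces -11 → [-16, -13, -10, -3]
Four tails, so the longest strictly decreasing subsequence of the original has length 4.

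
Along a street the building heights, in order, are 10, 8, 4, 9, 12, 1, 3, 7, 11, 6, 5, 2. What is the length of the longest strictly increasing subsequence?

4

Track the smallest tail for each achievable length (strict):
10 → extends → [10]
8 → replaces 10 → [8]
4 → replaces 8 → [4]
9 → extends → [4, 9]
12 → extends → [4, 9, 12]
1 → replaces 4 → [1, 9, 12]
3 → replaces 9 → [1, 3, 12]
7 → replaces 12 → [1, 3, 7]
11 → extends → [1, 3, 7, 11]
6 → replaces 7 → [1, 3, 6, 11]
5 → replaces 6 → [1, 3, 5, 11]
2 → replaces 3 → [1, 2, 5, 11]
Four tails, so the longest strictly increasing subsequence has length 4 (e.g. 1, 3, 7, 11).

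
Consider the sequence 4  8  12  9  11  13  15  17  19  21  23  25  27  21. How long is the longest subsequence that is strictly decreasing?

Negate each value so 'decreasing' becomes 'increasing', then run patience tails on the negated sequence:
-4 → extends → [-4]
-8 → replaces -4 → [-8]
-12 → replaces -8 → [-12]
-9 → extends → [-12, -9]
-11 → replaces -9 → [-12, -11]
-13 → replaces -12 → [-13, -11]
-15 → replaces -13 → [-15, -11]
-17 → replaces -15 → [-17, -11]
-19 → replaces -17 → [-19, -11]
-21 → replaces -19 → [-21, -11]
-23 → replaces -21 → [-23, -11]
-25 → replaces -23 → [-25, -11]
-27 → replaces -25 → [-27, -11]
-21 → replaces -11 → [-27, -21]
Two tails, so the longest strictly decreasing subsequence of the original has length 2.

2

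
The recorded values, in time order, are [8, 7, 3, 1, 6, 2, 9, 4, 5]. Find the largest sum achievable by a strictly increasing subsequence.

18

Let S[i] be the best sum of a strictly increasing subsequence ending at i:
i:      1  2  3  4  5  6  7  8  9
a[i]:   8  7  3  1  6  2  9  4  5
S:      8  7  3  1  9  3 18  7 12
Maximum is 18 (e.g. 3 + 6 + 9).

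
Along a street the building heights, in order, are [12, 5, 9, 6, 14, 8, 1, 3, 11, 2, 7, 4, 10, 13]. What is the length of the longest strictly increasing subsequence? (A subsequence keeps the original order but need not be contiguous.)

Track the smallest tail for each achievable length (strict):
12 → extends → [12]
5 → replaces 12 → [5]
9 → extends → [5, 9]
6 → replaces 9 → [5, 6]
14 → extends → [5, 6, 14]
8 → replaces 14 → [5, 6, 8]
1 → replaces 5 → [1, 6, 8]
3 → replaces 6 → [1, 3, 8]
11 → extends → [1, 3, 8, 11]
2 → replaces 3 → [1, 2, 8, 11]
7 → replaces 8 → [1, 2, 7, 11]
4 → replaces 7 → [1, 2, 4, 11]
10 → replaces 11 → [1, 2, 4, 10]
13 → extends → [1, 2, 4, 10, 13]
Five tails, so the longest strictly increasing subsequence has length 5 (e.g. 5, 6, 8, 11, 13).

5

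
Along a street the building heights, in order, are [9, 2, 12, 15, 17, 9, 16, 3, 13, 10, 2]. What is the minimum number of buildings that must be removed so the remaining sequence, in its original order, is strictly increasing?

Fewest deletions = n − (longest strictly increasing subsequence).
Patience tails:
9 → extends → [9]
2 → replaces 9 → [2]
12 → extends → [2, 12]
15 → extends → [2, 12, 15]
17 → extends → [2, 12, 15, 17]
9 → replaces 12 → [2, 9, 15, 17]
16 → replaces 17 → [2, 9, 15, 16]
3 → replaces 9 → [2, 3, 15, 16]
13 → replaces 15 → [2, 3, 13, 16]
10 → replaces 13 → [2, 3, 10, 16]
2 → already a tail → [2, 3, 10, 16]
Longest strictly increasing subsequence has length 4, so deletions = 11 − 4 = 7.

7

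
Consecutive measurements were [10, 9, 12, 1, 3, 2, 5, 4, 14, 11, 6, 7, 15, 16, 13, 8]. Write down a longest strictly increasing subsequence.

1, 3, 5, 6, 7, 15, 16

Patience tails give the LIS length; then backtrack through the dp parents:
10 → extends → [10]
9 → replaces 10 → [9]
12 → extends → [9, 12]
1 → replaces 9 → [1, 12]
3 → replaces 12 → [1, 3]
2 → replaces 3 → [1, 2]
5 → extends → [1, 2, 5]
4 → replaces 5 → [1, 2, 4]
14 → extends → [1, 2, 4, 14]
11 → replaces 14 → [1, 2, 4, 11]
6 → replaces 11 → [1, 2, 4, 6]
7 → extends → [1, 2, 4, 6, 7]
15 → extends → [1, 2, 4, 6, 7, 15]
16 → extends → [1, 2, 4, 6, 7, 15, 16]
13 → replaces 15 → [1, 2, 4, 6, 7, 13, 16]
8 → replaces 13 → [1, 2, 4, 6, 7, 8, 16]
Length 7; one witness is 1, 3, 5, 6, 7, 15, 16.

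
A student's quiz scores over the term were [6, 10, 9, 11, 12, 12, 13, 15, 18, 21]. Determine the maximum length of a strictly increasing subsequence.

Let dp[i] be the length of the longest such subsequence ending at index i:
i:      1  2  3  4  5  6  7  8  9 10
a[i]:   6 10  9 11 12 12 13 15 18 21
dp:     1  2  2  3  4  4  5  6  7  8
Maximum dp value is 8.

8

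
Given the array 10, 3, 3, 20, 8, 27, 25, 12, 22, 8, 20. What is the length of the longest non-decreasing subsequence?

5

Track the smallest tail for each achievable length (allowing ties):
10 → extends → [10]
3 → replaces 10 → [3]
3 → extends → [3, 3]
20 → extends → [3, 3, 20]
8 → replaces 20 → [3, 3, 8]
27 → extends → [3, 3, 8, 27]
25 → replaces 27 → [3, 3, 8, 25]
12 → replaces 25 → [3, 3, 8, 12]
22 → extends → [3, 3, 8, 12, 22]
8 → replaces 12 → [3, 3, 8, 8, 22]
20 → replaces 22 → [3, 3, 8, 8, 20]
Five tails, so the longest non-decreasing subsequence has length 5 (e.g. 3, 3, 8, 12, 22).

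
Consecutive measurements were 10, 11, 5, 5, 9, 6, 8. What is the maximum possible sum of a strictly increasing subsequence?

Let S[i] be the best sum of a strictly increasing subsequence ending at i:
i:      1  2  3  4  5  6  7
a[i]:  10 11  5  5  9  6  8
S:     10 21  5  5 14 11 19
Maximum is 21 (e.g. 10 + 11).

21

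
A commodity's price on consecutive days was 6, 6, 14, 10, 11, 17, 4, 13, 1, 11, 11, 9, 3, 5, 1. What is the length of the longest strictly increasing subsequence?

4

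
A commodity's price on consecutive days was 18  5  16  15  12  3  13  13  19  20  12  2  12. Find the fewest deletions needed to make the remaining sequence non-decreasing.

Fewest deletions = n − (longest non-decreasing subsequence).
Patience tails:
18 → extends → [18]
5 → replaces 18 → [5]
16 → extends → [5, 16]
15 → replaces 16 → [5, 15]
12 → replaces 15 → [5, 12]
3 → replaces 5 → [3, 12]
13 → extends → [3, 12, 13]
13 → extends → [3, 12, 13, 13]
19 → extends → [3, 12, 13, 13, 19]
20 → extends → [3, 12, 13, 13, 19, 20]
12 → replaces 13 → [3, 12, 12, 13, 19, 20]
2 → replaces 3 → [2, 12, 12, 13, 19, 20]
12 → replaces 13 → [2, 12, 12, 12, 19, 20]
Longest non-decreasing subsequence has length 6, so deletions = 13 − 6 = 7.

7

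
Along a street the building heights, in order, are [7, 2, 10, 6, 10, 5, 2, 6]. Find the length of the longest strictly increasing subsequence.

Let dp[i] be the length of the longest such subsequence ending at index i:
i:      1  2  3  4  5  6  7  8
a[i]:   7  2 10  6 10  5  2  6
dp:     1  1  2  2  3  2  1  3
Maximum dp value is 3.

3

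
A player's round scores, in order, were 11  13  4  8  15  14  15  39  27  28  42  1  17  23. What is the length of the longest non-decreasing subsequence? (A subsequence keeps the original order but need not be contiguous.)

Track the smallest tail for each achievable length (allowing ties):
11 → extends → [11]
13 → extends → [11, 13]
4 → replaces 11 → [4, 13]
8 → replaces 13 → [4, 8]
15 → extends → [4, 8, 15]
14 → replaces 15 → [4, 8, 14]
15 → extends → [4, 8, 14, 15]
39 → extends → [4, 8, 14, 15, 39]
27 → replaces 39 → [4, 8, 14, 15, 27]
28 → extends → [4, 8, 14, 15, 27, 28]
42 → extends → [4, 8, 14, 15, 27, 28, 42]
1 → replaces 4 → [1, 8, 14, 15, 27, 28, 42]
17 → replaces 27 → [1, 8, 14, 15, 17, 28, 42]
23 → replaces 28 → [1, 8, 14, 15, 17, 23, 42]
Seven tails, so the longest non-decreasing subsequence has length 7 (e.g. 11, 13, 15, 15, 27, 28, 42).

7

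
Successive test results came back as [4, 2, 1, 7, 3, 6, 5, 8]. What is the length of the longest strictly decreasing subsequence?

3

Negate each value so 'decreasing' becomes 'increasing', then run patience tails on the negated sequence:
-4 → extends → [-4]
-2 → extends → [-4, -2]
-1 → extends → [-4, -2, -1]
-7 → replaces -4 → [-7, -2, -1]
-3 → replaces -2 → [-7, -3, -1]
-6 → replaces -3 → [-7, -6, -1]
-5 → replaces -1 → [-7, -6, -5]
-8 → replaces -7 → [-8, -6, -5]
Three tails, so the longest strictly decreasing subsequence of the original has length 3.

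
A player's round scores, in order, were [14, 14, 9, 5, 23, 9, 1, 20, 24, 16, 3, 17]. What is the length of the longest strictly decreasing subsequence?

4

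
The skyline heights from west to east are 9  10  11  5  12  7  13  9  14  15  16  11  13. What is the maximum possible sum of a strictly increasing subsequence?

100

Let S[i] be the best sum of a strictly increasing subsequence ending at i:
i:       1   2   3   4   5   6   7   8   9  10  11  12  13
a[i]:    9  10  11   5  12   7  13   9  14  15  16  11  13
S:       9  19  30   5  42  12  55  21  69  84 100  32  55
Maximum is 100 (e.g. 9 + 10 + 11 + 12 + 13 + 14 + 15 + 16).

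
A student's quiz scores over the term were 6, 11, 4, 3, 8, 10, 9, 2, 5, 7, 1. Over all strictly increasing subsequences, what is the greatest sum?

Let S[i] be the best sum of a strictly increasing subsequence ending at i:
i:      1  2  3  4  5  6  7  8  9 10 11
a[i]:   6 11  4  3  8 10  9  2  5  7  1
S:      6 17  4  3 14 24 23  2  9 16  1
Maximum is 24 (e.g. 6 + 8 + 10).

24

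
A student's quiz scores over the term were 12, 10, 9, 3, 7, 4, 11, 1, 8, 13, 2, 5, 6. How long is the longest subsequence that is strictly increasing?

4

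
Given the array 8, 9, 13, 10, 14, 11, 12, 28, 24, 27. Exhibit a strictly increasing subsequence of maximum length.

8, 9, 10, 11, 12, 24, 27

Patience tails give the LIS length; then backtrack through the dp parents:
8 → extends → [8]
9 → extends → [8, 9]
13 → extends → [8, 9, 13]
10 → replaces 13 → [8, 9, 10]
14 → extends → [8, 9, 10, 14]
11 → replaces 14 → [8, 9, 10, 11]
12 → extends → [8, 9, 10, 11, 12]
28 → extends → [8, 9, 10, 11, 12, 28]
24 → replaces 28 → [8, 9, 10, 11, 12, 24]
27 → extends → [8, 9, 10, 11, 12, 24, 27]
Length 7; one witness is 8, 9, 10, 11, 12, 24, 27.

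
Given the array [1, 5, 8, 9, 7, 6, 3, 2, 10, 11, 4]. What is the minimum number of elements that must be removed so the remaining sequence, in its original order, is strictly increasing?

5

Fewest deletions = n − (longest strictly increasing subsequence).
Patience tails:
1 → extends → [1]
5 → extends → [1, 5]
8 → extends → [1, 5, 8]
9 → extends → [1, 5, 8, 9]
7 → replaces 8 → [1, 5, 7, 9]
6 → replaces 7 → [1, 5, 6, 9]
3 → replaces 5 → [1, 3, 6, 9]
2 → replaces 3 → [1, 2, 6, 9]
10 → extends → [1, 2, 6, 9, 10]
11 → extends → [1, 2, 6, 9, 10, 11]
4 → replaces 6 → [1, 2, 4, 9, 10, 11]
Longest strictly increasing subsequence has length 6, so deletions = 11 − 6 = 5.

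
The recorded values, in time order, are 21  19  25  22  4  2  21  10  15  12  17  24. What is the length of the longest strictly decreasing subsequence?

Let dp[i] be the longest strictly decreasing subsequence ending at i:
i:      1  2  3  4  5  6  7  8  9 10 11 12
a[i]:  21 19 25 22  4  2 21 10 15 12 17 24
dp:     1  2  1  2  3  4  3  4  4  5  4  2
Maximum is 5.

5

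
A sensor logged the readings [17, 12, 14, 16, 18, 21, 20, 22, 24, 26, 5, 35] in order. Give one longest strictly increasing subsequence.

12, 14, 16, 18, 21, 22, 24, 26, 35

Patience tails give the LIS length; then backtrack through the dp parents:
17 → extends → [17]
12 → replaces 17 → [12]
14 → extends → [12, 14]
16 → extends → [12, 14, 16]
18 → extends → [12, 14, 16, 18]
21 → extends → [12, 14, 16, 18, 21]
20 → replaces 21 → [12, 14, 16, 18, 20]
22 → extends → [12, 14, 16, 18, 20, 22]
24 → extends → [12, 14, 16, 18, 20, 22, 24]
26 → extends → [12, 14, 16, 18, 20, 22, 24, 26]
5 → replaces 12 → [5, 14, 16, 18, 20, 22, 24, 26]
35 → extends → [5, 14, 16, 18, 20, 22, 24, 26, 35]
Length 9; one witness is 12, 14, 16, 18, 21, 22, 24, 26, 35.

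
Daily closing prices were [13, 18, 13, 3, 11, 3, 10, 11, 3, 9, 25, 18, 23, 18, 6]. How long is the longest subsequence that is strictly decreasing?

Let dp[i] be the longest strictly decreasing subsequence ending at i:
i:      1  2  3  4  5  6  7  8  9 10 11 12 13 14 15
a[i]:  13 18 13  3 11  3 10 11  3  9 25 18 23 18  6
dp:     1  1  2  3  3  4  4  3  5  5  1  2  2  3  6
Maximum is 6.

6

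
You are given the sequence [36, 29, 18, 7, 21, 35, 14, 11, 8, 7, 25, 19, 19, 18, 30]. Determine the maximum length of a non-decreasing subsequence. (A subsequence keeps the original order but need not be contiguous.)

5

Let dp[i] be the length of the longest such subsequence ending at index i:
i:      1  2  3  4  5  6  7  8  9 10 11 12 13 14 15
a[i]:  36 29 18  7 21 35 14 11  8  7 25 19 19 18 30
dp:     1  1  1  1  2  3  2  2  2  2  3  3  4  3  5
Maximum dp value is 5.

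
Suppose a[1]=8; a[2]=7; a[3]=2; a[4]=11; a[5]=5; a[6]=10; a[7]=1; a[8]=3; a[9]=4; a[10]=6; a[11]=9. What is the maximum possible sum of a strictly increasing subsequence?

24

Let S[i] be the best sum of a strictly increasing subsequence ending at i:
i:      1  2  3  4  5  6  7  8  9 10 11
a[i]:   8  7  2 11  5 10  1  3  4  6  9
S:      8  7  2 19  7 18  1  5  9 15 24
Maximum is 24 (e.g. 2 + 3 + 4 + 6 + 9).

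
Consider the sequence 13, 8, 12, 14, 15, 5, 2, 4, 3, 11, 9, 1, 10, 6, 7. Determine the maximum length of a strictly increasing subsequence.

4

Let dp[i] be the length of the longest such subsequence ending at index i:
i:      1  2  3  4  5  6  7  8  9 10 11 12 13 14 15
a[i]:  13  8 12 14 15  5  2  4  3 11  9  1 10  6  7
dp:     1  1  2  3  4  1  1  2  2  3  3  1  4  3  4
Maximum dp value is 4.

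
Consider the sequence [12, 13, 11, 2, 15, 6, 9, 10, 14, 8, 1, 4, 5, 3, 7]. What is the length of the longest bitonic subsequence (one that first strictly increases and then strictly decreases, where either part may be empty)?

8

inc[i] = longest strictly increasing subsequence ending at i; dec[i] = longest strictly decreasing subsequence starting at i:
i:      1  2  3  4  5  6  7  8  9 10 11 12 13 14 15
a[i]:  12 13 11  2 15  6  9 10 14  8  1  4  5  3  7
inc:    1  2  1  1  3  2  3  4  5  3  1  2  3  2  4
dec:    6  6  5  2  5  3  4  4  4  3  1  2  2  1  1
Best peak at i=9 (value 14): inc=5, dec=4, length 5+4−1 = 8.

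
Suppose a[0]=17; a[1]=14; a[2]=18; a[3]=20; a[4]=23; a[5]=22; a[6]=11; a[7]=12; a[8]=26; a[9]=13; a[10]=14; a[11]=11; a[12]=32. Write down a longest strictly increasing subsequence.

Patience tails give the LIS length; then backtrack through the dp parents:
17 → extends → [17]
14 → replaces 17 → [14]
18 → extends → [14, 18]
20 → extends → [14, 18, 20]
23 → extends → [14, 18, 20, 23]
22 → replaces 23 → [14, 18, 20, 22]
11 → replaces 14 → [11, 18, 20, 22]
12 → replaces 18 → [11, 12, 20, 22]
26 → extends → [11, 12, 20, 22, 26]
13 → replaces 20 → [11, 12, 13, 22, 26]
14 → replaces 22 → [11, 12, 13, 14, 26]
11 → already a tail → [11, 12, 13, 14, 26]
32 → extends → [11, 12, 13, 14, 26, 32]
Length 6; one witness is 17, 18, 20, 23, 26, 32.

17, 18, 20, 23, 26, 32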